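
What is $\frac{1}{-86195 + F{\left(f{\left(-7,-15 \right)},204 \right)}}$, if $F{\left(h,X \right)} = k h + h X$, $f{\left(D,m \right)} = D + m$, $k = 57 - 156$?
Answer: $- \frac{1}{88505} \approx -1.1299 \cdot 10^{-5}$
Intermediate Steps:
$k = -99$
$F{\left(h,X \right)} = - 99 h + X h$ ($F{\left(h,X \right)} = - 99 h + h X = - 99 h + X h$)
$\frac{1}{-86195 + F{\left(f{\left(-7,-15 \right)},204 \right)}} = \frac{1}{-86195 + \left(-7 - 15\right) \left(-99 + 204\right)} = \frac{1}{-86195 - 2310} = \frac{1}{-88505} = - \frac{1}{88505}$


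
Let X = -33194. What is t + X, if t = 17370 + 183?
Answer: -15641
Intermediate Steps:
t = 17553
t + X = 17553 - 33194 = -15641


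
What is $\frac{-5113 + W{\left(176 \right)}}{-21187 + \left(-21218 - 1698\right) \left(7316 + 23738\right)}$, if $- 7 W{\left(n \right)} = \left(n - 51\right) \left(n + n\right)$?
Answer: $\frac{26597}{1660527519} \approx 1.6017 \cdot 10^{-5}$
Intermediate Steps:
$W{\left(n \right)} = - \frac{2 n \left(-51 + n\right)}{7}$ ($W{\left(n \right)} = - \frac{\left(n - 51\right) \left(n + n\right)}{7} = - \frac{\left(-51 + n\right) 2 n}{7} = - \frac{2 n \left(-51 + n\right)}{7}$)
$\frac{-5113 + W{\left(176 \right)}}{-21187 + \left(-21218 - 1698\right) \left(7316 + 23738\right)} = \frac{-5113 + \frac{2}{7} \cdot 176 \left(51 - 176\right)}{-21187 + \left(-21218 - 1698\right) \left(7316 + 23738\right)} = \frac{-5113 + \frac{2}{7} \cdot 176 \left(51 - 176\right)}{-21187 - 711633464} = \frac{-5113 + \frac{2}{7} \cdot 176 \left(-125\right)}{-21187 - 711633464} = \frac{-5113 - \frac{44000}{7}}{-711654651} = \left(- \frac{79791}{7}\right) \left(- \frac{1}{711654651}\right) = \frac{26597}{1660527519}$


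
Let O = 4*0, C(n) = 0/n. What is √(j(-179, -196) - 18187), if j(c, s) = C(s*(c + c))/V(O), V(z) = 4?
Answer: I*√18187 ≈ 134.86*I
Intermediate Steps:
C(n) = 0
O = 0
j(c, s) = 0 (j(c, s) = 0/4 = 0*(¼) = 0)
√(j(-179, -196) - 18187) = √(0 - 18187) = √(-18187) = I*√18187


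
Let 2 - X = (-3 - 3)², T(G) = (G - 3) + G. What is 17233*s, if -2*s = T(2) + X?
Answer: 568689/2 ≈ 2.8434e+5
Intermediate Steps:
T(G) = -3 + 2*G (T(G) = (-3 + G) + G = -3 + 2*G)
X = -34 (X = 2 - (-3 - 3)² = 2 - 1*(-6)² = 2 - 1*36 = 2 - 36 = -34)
s = 33/2 (s = -((-3 + 2*2) - 34)/2 = -((-3 + 4) - 34)/2 = -(1 - 34)/2 = -½*(-33) = 33/2 ≈ 16.500)
17233*s = 17233*(33/2) = 568689/2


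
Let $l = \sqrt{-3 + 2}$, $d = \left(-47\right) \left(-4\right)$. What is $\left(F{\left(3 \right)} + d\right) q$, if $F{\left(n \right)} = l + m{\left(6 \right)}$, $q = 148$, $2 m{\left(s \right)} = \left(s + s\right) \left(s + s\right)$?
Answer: $38480 + 148 i \approx 38480.0 + 148.0 i$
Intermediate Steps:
$m{\left(s \right)} = 2 s^{2}$ ($m{\left(s \right)} = \frac{\left(s + s\right) \left(s + s\right)}{2} = \frac{2 s 2 s}{2} = \frac{4 s^{2}}{2} = 2 s^{2}$)
$d = 188$
$l = i$ ($l = \sqrt{-1} = i \approx 1.0 i$)
$F{\left(n \right)} = 72 + i$ ($F{\left(n \right)} = i + 2 \cdot 6^{2} = i + 2 \cdot 36 = i + 72 = 72 + i$)
$\left(F{\left(3 \right)} + d\right) q = \left(\left(72 + i\right) + 188\right) 148 = \left(260 + i\right) 148 = 38480 + 148 i$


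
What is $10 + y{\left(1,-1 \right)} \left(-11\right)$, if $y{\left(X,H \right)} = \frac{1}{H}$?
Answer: $21$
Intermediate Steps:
$10 + y{\left(1,-1 \right)} \left(-11\right) = 10 + \frac{1}{-1} \left(-11\right) = 10 - -11 = 10 + 11 = 21$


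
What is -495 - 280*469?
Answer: -131815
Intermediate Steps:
-495 - 280*469 = -495 - 131320 = -131815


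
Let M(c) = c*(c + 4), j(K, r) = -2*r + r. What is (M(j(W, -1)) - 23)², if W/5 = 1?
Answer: 324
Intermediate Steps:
W = 5 (W = 5*1 = 5)
j(K, r) = -r
M(c) = c*(4 + c)
(M(j(W, -1)) - 23)² = ((-1*(-1))*(4 - 1*(-1)) - 23)² = (1*(4 + 1) - 23)² = (1*5 - 23)² = (5 - 23)² = (-18)² = 324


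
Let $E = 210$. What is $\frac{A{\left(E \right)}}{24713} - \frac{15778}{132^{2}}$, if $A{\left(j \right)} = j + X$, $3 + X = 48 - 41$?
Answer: $- \frac{193096489}{215299656} \approx -0.89687$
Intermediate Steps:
$X = 4$ ($X = -3 + \left(48 - 41\right) = -3 + 7 = 4$)
$A{\left(j \right)} = 4 + j$ ($A{\left(j \right)} = j + 4 = 4 + j$)
$\frac{A{\left(E \right)}}{24713} - \frac{15778}{132^{2}} = \frac{4 + 210}{24713} - \frac{15778}{132^{2}} = 214 \cdot \frac{1}{24713} - \frac{15778}{17424} = \frac{214}{24713} - \frac{7889}{8712} = - \frac{193096489}{215299656}$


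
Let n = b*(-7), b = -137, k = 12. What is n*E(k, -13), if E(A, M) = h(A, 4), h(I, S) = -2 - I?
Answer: -13426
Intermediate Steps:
E(A, M) = -2 - A
n = 959 (n = -137*(-7) = 959)
n*E(k, -13) = 959*(-2 - 1*12) = 959*(-2 - 12) = 959*(-14) = -13426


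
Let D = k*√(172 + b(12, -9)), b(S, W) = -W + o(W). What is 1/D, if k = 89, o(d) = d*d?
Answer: √262/23318 ≈ 0.00069416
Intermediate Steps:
o(d) = d²
b(S, W) = W² - W (b(S, W) = -W + W² = W² - W)
D = 89*√262 (D = 89*√(172 - 9*(-1 - 9)) = 89*√(172 - 9*(-10)) = 89*√(172 + 90) = 89*√262 ≈ 1440.6)
1/D = 1/(89*√262) = √262/23318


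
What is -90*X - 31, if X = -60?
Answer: 5369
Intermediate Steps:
-90*X - 31 = -90*(-60) - 31 = 5400 - 31 = 5369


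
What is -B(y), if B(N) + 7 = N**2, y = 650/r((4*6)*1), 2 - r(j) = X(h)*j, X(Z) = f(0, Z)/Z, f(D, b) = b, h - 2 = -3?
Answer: -104778/121 ≈ -865.93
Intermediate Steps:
h = -1 (h = 2 - 3 = -1)
X(Z) = 1 (X(Z) = Z/Z = 1)
r(j) = 2 - j
y = -325/11 (y = 650/(2 - 4*6) = 650/(2 - 24) = 650/(-22) = 650*(-1/22) = -325/11 ≈ -29.545)
B(N) = -7 + N**2
-B(y) = -(-7 + (-325/11)**2) = -(-7 + 105625/121) = -1*104778/121 = -104778/121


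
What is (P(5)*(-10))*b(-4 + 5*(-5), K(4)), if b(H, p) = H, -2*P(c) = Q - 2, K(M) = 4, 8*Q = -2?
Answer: 1305/4 ≈ 326.25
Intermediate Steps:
Q = -1/4 (Q = (1/8)*(-2) = -1/4 ≈ -0.25000)
P(c) = 9/8 (P(c) = -(-1/4 - 2)/2 = -1/2*(-9/4) = 9/8)
(P(5)*(-10))*b(-4 + 5*(-5), K(4)) = ((9/8)*(-10))*(-4 + 5*(-5)) = -45*(-4 - 25)/4 = -45/4*(-29) = 1305/4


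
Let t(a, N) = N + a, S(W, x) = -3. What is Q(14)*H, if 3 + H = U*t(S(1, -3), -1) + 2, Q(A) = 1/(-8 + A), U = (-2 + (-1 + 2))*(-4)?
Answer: -17/6 ≈ -2.8333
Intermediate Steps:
U = 4 (U = (-2 + 1)*(-4) = -1*(-4) = 4)
H = -17 (H = -3 + (4*(-1 - 3) + 2) = -3 + (4*(-4) + 2) = -3 + (-16 + 2) = -3 - 14 = -17)
Q(14)*H = -17/(-8 + 14) = -17/6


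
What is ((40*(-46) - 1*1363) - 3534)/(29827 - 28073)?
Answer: -6737/1754 ≈ -3.8409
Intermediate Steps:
((40*(-46) - 1*1363) - 3534)/(29827 - 28073) = ((-1840 - 1363) - 3534)/1754 = (-3203 - 3534)*(1/1754) = -6737*1/1754 = -6737/1754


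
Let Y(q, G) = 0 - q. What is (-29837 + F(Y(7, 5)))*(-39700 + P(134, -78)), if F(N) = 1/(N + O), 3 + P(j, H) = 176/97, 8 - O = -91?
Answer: 108979873485/92 ≈ 1.1846e+9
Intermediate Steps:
O = 99 (O = 8 - 1*(-91) = 8 + 91 = 99)
Y(q, G) = -q
P(j, H) = -115/97 (P(j, H) = -3 + 176/97 = -115/97)
F(N) = 1/(99 + N) (F(N) = 1/(N + 99) = 1/(99 + N))
(-29837 + F(Y(7, 5)))*(-39700 + P(134, -78)) = (-29837 + 1/(99 - 1*7))*(-39700 - 115/97) = (-29837 + 1/(99 - 7))*(-3851015/97) = (-29837 + 1/92)*(-3851015/97) = -2745003/92*(-3851015/97) = 108979873485/92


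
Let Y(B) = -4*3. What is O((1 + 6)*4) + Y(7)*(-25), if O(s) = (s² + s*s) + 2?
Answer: 1870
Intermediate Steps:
Y(B) = -12
O(s) = 2 + 2*s² (O(s) = (s² + s²) + 2 = 2*s² + 2 = 2 + 2*s²)
O((1 + 6)*4) + Y(7)*(-25) = (2 + 2*((1 + 6)*4)²) - 12*(-25) = (2 + 2*(7*4)²) + 300 = (2 + 2*28²) + 300 = (2 + 2*784) + 300 = (2 + 1568) + 300 = 1570 + 300 = 1870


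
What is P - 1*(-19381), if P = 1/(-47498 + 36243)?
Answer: 218133154/11255 ≈ 19381.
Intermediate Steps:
P = -1/11255 (P = 1/(-11255) = -1/11255 ≈ -8.8849e-5)
P - 1*(-19381) = -1/11255 - 1*(-19381) = -1/11255 + 19381 = 218133154/11255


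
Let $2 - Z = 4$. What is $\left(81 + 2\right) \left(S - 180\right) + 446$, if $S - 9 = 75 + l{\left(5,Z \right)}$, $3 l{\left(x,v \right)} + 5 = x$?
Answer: $-7522$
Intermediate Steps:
$Z = -2$ ($Z = 2 - 4 = -2$)
$l{\left(x,v \right)} = - \frac{5}{3} + \frac{x}{3}$
$S = 84$ ($S = 9 + \left(75 + \left(- \frac{5}{3} + \frac{1}{3} \cdot 5\right)\right) = 9 + \left(75 + \left(- \frac{5}{3} + \frac{5}{3}\right)\right) = 9 + \left(75 + 0\right) = 9 + 75 = 84$)
$\left(81 + 2\right) \left(S - 180\right) + 446 = \left(81 + 2\right) \left(84 - 180\right) + 446 = 83 \left(-96\right) + 446 = -7968 + 446 = -7522$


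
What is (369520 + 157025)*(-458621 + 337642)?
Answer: -63700887555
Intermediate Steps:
(369520 + 157025)*(-458621 + 337642) = 526545*(-120979) = -63700887555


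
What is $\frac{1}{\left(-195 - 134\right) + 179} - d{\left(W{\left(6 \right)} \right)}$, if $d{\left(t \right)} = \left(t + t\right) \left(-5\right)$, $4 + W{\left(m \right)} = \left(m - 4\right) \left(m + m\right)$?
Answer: $\frac{29999}{150} \approx 199.99$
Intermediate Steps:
$W{\left(m \right)} = -4 + 2 m \left(-4 + m\right)$ ($W{\left(m \right)} = -4 + \left(m - 4\right) \left(m + m\right) = -4 + \left(-4 + m\right) 2 m = -4 + 2 m \left(-4 + m\right)$)
$d{\left(t \right)} = - 10 t$ ($d{\left(t \right)} = 2 t \left(-5\right) = - 10 t$)
$\frac{1}{\left(-195 - 134\right) + 179} - d{\left(W{\left(6 \right)} \right)} = \frac{1}{\left(-195 - 134\right) + 179} - - 10 \left(-4 - 48 + 2 \cdot 6^{2}\right) = \frac{1}{-329 + 179} - - 10 \left(-4 - 48 + 2 \cdot 36\right) = \frac{1}{-150} - - 10 \left(-4 - 48 + 72\right) = - \frac{1}{150} - \left(-10\right) 20 = - \frac{1}{150} - -200 = - \frac{1}{150} + 200 = \frac{29999}{150}$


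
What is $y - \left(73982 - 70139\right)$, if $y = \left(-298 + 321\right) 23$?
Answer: $-3314$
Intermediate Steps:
$y = 529$ ($y = 23 \cdot 23 = 529$)
$y - \left(73982 - 70139\right) = 529 - \left(73982 - 70139\right) = 529 - 3843 = -3314$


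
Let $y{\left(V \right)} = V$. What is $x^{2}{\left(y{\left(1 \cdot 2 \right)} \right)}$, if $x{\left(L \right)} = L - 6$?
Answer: $16$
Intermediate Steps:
$x{\left(L \right)} = -6 + L$ ($x{\left(L \right)} = L - 6 = -6 + L$)
$x^{2}{\left(y{\left(1 \cdot 2 \right)} \right)} = \left(-6 + 1 \cdot 2\right)^{2} = \left(-6 + 2\right)^{2} = \left(-4\right)^{2} = 16$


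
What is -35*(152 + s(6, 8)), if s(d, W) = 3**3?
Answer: -6265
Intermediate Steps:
s(d, W) = 27
-35*(152 + s(6, 8)) = -35*(152 + 27) = -35*179 = -6265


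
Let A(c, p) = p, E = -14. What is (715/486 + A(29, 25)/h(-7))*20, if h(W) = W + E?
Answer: 9550/1701 ≈ 5.6143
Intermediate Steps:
h(W) = -14 + W (h(W) = W - 14 = -14 + W)
(715/486 + A(29, 25)/h(-7))*20 = (715/486 + 25/(-14 - 7))*20 = (715*(1/486) + 25/(-21))*20 = (715/486 + 25*(-1/21))*20 = (715/486 - 25/21)*20 = (955/3402)*20 = 9550/1701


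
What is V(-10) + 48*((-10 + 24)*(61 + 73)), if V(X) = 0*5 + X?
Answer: 90038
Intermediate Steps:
V(X) = X (V(X) = 0 + X = X)
V(-10) + 48*((-10 + 24)*(61 + 73)) = -10 + 48*((-10 + 24)*(61 + 73)) = -10 + 48*(14*134) = -10 + 48*1876 = -10 + 90048 = 90038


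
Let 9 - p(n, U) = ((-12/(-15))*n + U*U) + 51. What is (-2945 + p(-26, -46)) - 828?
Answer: -29551/5 ≈ -5910.2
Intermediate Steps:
p(n, U) = -42 - U² - 4*n/5 (p(n, U) = 9 - (((-12/(-15))*n + U*U) + 51) = 9 - (((-12*(-1/15))*n + U²) + 51) = 9 - ((4*n/5 + U²) + 51) = 9 - ((U² + 4*n/5) + 51) = 9 - (51 + U² + 4*n/5) = 9 + (-51 - U² - 4*n/5) = -42 - U² - 4*n/5)
(-2945 + p(-26, -46)) - 828 = (-2945 + (-42 - 1*(-46)² - ⅘*(-26))) - 828 = (-2945 + (-42 - 1*2116 + 104/5)) - 828 = (-2945 + (-42 - 2116 + 104/5)) - 828 = (-2945 - 10686/5) - 828 = -25411/5 - 828 = -29551/5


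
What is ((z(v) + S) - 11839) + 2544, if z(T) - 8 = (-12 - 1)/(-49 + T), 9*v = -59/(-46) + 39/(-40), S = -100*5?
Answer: -3967904279/405437 ≈ -9786.7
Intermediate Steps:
S = -500
v = 283/8280 (v = (-59/(-46) + 39/(-40))/9 = (-59*(-1/46) + 39*(-1/40))/9 = (59/46 - 39/40)/9 = (1/9)*(283/920) = 283/8280 ≈ 0.034179)
z(T) = 8 - 13/(-49 + T) (z(T) = 8 + (-12 - 1)/(-49 + T) = 8 - 13/(-49 + T))
((z(v) + S) - 11839) + 2544 = (((-405 + 8*(283/8280))/(-49 + 283/8280) - 500) - 11839) + 2544 = (((-405 + 283/1035)/(-405437/8280) - 500) - 11839) + 2544 = ((-8280/405437*(-418892/1035) - 500) - 11839) + 2544 = ((3351136/405437 - 500) - 11839) + 2544 = (-199367364/405437 - 11839) + 2544 = -4999336007/405437 + 2544 = -3967904279/405437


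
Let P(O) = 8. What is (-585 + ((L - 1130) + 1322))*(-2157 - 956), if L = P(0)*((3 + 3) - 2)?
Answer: 1123793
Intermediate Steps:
L = 32 (L = 8*((3 + 3) - 2) = 8*(6 - 2) = 8*4 = 32)
(-585 + ((L - 1130) + 1322))*(-2157 - 956) = (-585 + ((32 - 1130) + 1322))*(-2157 - 956) = (-585 + (-1098 + 1322))*(-3113) = (-585 + 224)*(-3113) = -361*(-3113) = 1123793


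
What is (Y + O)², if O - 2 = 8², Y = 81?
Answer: 21609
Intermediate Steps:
O = 66 (O = 2 + 8² = 2 + 64 = 66)
(Y + O)² = (81 + 66)² = 147² = 21609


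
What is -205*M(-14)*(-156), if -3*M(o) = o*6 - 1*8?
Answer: 980720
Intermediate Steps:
M(o) = 8/3 - 2*o (M(o) = -(o*6 - 1*8)/3 = -(6*o - 8)/3 = -(-8 + 6*o)/3 = 8/3 - 2*o)
-205*M(-14)*(-156) = -205*(8/3 - 2*(-14))*(-156) = -205*(8/3 + 28)*(-156) = -205*92/3*(-156) = -18860/3*(-156) = 980720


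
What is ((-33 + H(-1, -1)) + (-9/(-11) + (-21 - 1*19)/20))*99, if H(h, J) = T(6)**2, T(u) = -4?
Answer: -1800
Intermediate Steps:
H(h, J) = 16 (H(h, J) = (-4)**2 = 16)
((-33 + H(-1, -1)) + (-9/(-11) + (-21 - 1*19)/20))*99 = ((-33 + 16) + (-9/(-11) + (-21 - 1*19)/20))*99 = (-17 + (-9*(-1/11) + (-21 - 19)*(1/20)))*99 = (-17 + (9/11 - 40*1/20))*99 = (-17 + (9/11 - 2))*99 = (-17 - 13/11)*99 = -200/11*99 = -1800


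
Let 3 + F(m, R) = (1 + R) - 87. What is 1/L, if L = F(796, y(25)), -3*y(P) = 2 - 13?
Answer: -3/256 ≈ -0.011719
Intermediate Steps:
y(P) = 11/3 (y(P) = -(2 - 13)/3 = -1/3*(-11) = 11/3)
F(m, R) = -89 + R (F(m, R) = -3 + ((1 + R) - 87) = -3 + (-86 + R) = -89 + R)
L = -256/3 (L = -89 + 11/3 = -256/3 ≈ -85.333)
1/L = 1/(-256/3) = -3/256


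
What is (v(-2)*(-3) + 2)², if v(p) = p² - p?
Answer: 256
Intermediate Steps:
(v(-2)*(-3) + 2)² = (-2*(-1 - 2)*(-3) + 2)² = (-2*(-3)*(-3) + 2)² = (6*(-3) + 2)² = (-18 + 2)² = (-16)² = 256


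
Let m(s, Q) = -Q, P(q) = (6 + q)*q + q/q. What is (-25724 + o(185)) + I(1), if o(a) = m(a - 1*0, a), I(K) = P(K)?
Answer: -25901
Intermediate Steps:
P(q) = 1 + q*(6 + q) (P(q) = q*(6 + q) + 1 = 1 + q*(6 + q))
I(K) = 1 + K² + 6*K
o(a) = -a
(-25724 + o(185)) + I(1) = (-25724 - 1*185) + (1 + 1² + 6*1) = (-25724 - 185) + (1 + 1 + 6) = -25909 + 8 = -25901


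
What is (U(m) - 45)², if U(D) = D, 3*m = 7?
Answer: 16384/9 ≈ 1820.4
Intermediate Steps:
m = 7/3 (m = (⅓)*7 = 7/3 ≈ 2.3333)
(U(m) - 45)² = (7/3 - 45)² = (-128/3)² = 16384/9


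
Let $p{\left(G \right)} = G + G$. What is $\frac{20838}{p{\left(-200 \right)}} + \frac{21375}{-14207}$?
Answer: $- \frac{152297733}{2841400} \approx -53.6$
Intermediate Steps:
$p{\left(G \right)} = 2 G$
$\frac{20838}{p{\left(-200 \right)}} + \frac{21375}{-14207} = \frac{20838}{2 \left(-200\right)} + \frac{21375}{-14207} = \frac{20838}{-400} + 21375 \left(- \frac{1}{14207}\right) = 20838 \left(- \frac{1}{400}\right) - \frac{21375}{14207} = - \frac{10419}{200} - \frac{21375}{14207} = - \frac{152297733}{2841400}$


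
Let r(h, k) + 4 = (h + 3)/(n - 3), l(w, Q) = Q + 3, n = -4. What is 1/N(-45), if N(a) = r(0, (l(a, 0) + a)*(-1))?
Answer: -7/31 ≈ -0.22581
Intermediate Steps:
l(w, Q) = 3 + Q
r(h, k) = -31/7 - h/7 (r(h, k) = -4 + (h + 3)/(-4 - 3) = -4 + (3 + h)/(-7) = -4 + (3 + h)*(-⅐) = -4 + (-3/7 - h/7) = -31/7 - h/7)
N(a) = -31/7 (N(a) = -31/7 - ⅐*0 = -31/7 + 0 = -31/7)
1/N(-45) = 1/(-31/7) = -7/31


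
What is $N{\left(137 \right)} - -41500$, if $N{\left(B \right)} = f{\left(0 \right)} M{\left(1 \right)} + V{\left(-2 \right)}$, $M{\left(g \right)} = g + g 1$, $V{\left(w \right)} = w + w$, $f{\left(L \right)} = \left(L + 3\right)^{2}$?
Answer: $41514$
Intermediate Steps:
$f{\left(L \right)} = \left(3 + L\right)^{2}$
$V{\left(w \right)} = 2 w$
$M{\left(g \right)} = 2 g$ ($M{\left(g \right)} = g + g = 2 g$)
$N{\left(B \right)} = 14$ ($N{\left(B \right)} = \left(3 + 0\right)^{2} \cdot 2 \cdot 1 + 2 \left(-2\right) = 3^{2} \cdot 2 - 4 = 9 \cdot 2 - 4 = 18 - 4 = 14$)
$N{\left(137 \right)} - -41500 = 14 - -41500 = 14 + 41500 = 41514$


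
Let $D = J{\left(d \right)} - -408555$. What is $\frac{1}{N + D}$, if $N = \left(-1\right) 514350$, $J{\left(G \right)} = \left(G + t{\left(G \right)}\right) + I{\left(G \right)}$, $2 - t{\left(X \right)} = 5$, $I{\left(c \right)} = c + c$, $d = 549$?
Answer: $- \frac{1}{104151} \approx -9.6014 \cdot 10^{-6}$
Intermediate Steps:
$I{\left(c \right)} = 2 c$
$t{\left(X \right)} = -3$ ($t{\left(X \right)} = 2 - 5 = -3$)
$J{\left(G \right)} = -3 + 3 G$ ($J{\left(G \right)} = \left(G - 3\right) + 2 G = \left(-3 + G\right) + 2 G = -3 + 3 G$)
$N = -514350$
$D = 410199$ ($D = \left(-3 + 3 \cdot 549\right) - -408555 = \left(-3 + 1647\right) + 408555 = 1644 + 408555 = 410199$)
$\frac{1}{N + D} = \frac{1}{-514350 + 410199} = \frac{1}{-104151} = - \frac{1}{104151}$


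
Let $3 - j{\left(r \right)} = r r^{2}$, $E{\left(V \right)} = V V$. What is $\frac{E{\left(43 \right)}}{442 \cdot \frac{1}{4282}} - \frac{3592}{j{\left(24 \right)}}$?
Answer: $\frac{3218477113}{179673} \approx 17913.0$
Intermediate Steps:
$E{\left(V \right)} = V^{2}$
$j{\left(r \right)} = 3 - r^{3}$ ($j{\left(r \right)} = 3 - r r^{2} = 3 - r^{3}$)
$\frac{E{\left(43 \right)}}{442 \cdot \frac{1}{4282}} - \frac{3592}{j{\left(24 \right)}} = \frac{43^{2}}{442 \cdot \frac{1}{4282}} - \frac{3592}{3 - 24^{3}} = \frac{1849}{442 \cdot \frac{1}{4282}} - \frac{3592}{3 - 13824} = \frac{1849}{\frac{221}{2141}} - \frac{3592}{3 - 13824} = 1849 \cdot \frac{2141}{221} - \frac{3592}{-13821} = \frac{3958709}{221} - - \frac{3592}{13821} = \frac{3958709}{221} + \frac{3592}{13821} = \frac{3218477113}{179673}$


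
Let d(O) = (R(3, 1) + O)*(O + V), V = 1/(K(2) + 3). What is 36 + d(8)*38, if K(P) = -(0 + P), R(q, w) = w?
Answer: 3114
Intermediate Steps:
K(P) = -P
V = 1 (V = 1/(-1*2 + 3) = 1/(-2 + 3) = 1/1 = 1)
d(O) = (1 + O)² (d(O) = (1 + O)*(O + 1) = (1 + O)*(1 + O) = (1 + O)²)
36 + d(8)*38 = 36 + (1 + 8² + 2*8)*38 = 36 + (1 + 64 + 16)*38 = 36 + 81*38 = 36 + 3078 = 3114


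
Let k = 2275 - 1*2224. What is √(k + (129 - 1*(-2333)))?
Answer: √2513 ≈ 50.130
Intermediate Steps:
k = 51 (k = 2275 - 2224 = 51)
√(k + (129 - 1*(-2333))) = √(51 + (129 - 1*(-2333))) = √(51 + (129 + 2333)) = √(51 + 2462) = √2513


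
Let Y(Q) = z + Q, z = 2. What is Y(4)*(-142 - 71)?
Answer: -1278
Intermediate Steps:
Y(Q) = 2 + Q
Y(4)*(-142 - 71) = (2 + 4)*(-142 - 71) = 6*(-213) = -1278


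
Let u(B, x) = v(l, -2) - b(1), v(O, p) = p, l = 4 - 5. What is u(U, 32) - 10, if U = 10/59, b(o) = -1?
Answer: -11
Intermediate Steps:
l = -1
U = 10/59 (U = 10*(1/59) = 10/59 ≈ 0.16949)
u(B, x) = -1 (u(B, x) = -2 - 1*(-1) = -2 + 1 = -1)
u(U, 32) - 10 = -1 - 10 = -11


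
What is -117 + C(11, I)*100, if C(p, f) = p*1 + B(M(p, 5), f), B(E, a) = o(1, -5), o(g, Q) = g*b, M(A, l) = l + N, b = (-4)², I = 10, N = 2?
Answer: 2583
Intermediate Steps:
b = 16
M(A, l) = 2 + l (M(A, l) = l + 2 = 2 + l)
o(g, Q) = 16*g (o(g, Q) = g*16 = 16*g)
B(E, a) = 16 (B(E, a) = 16*1 = 16)
C(p, f) = 16 + p (C(p, f) = p*1 + 16 = p + 16 = 16 + p)
-117 + C(11, I)*100 = -117 + (16 + 11)*100 = -117 + 27*100 = -117 + 2700 = 2583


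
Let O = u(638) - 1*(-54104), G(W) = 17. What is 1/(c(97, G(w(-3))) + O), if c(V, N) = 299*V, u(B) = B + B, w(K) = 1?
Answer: 1/84383 ≈ 1.1851e-5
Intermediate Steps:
u(B) = 2*B
O = 55380 (O = 2*638 - 1*(-54104) = 1276 + 54104 = 55380)
1/(c(97, G(w(-3))) + O) = 1/(299*97 + 55380) = 1/(29003 + 55380) = 1/84383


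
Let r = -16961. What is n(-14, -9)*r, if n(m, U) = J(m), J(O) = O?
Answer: 237454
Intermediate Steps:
n(m, U) = m
n(-14, -9)*r = -14*(-16961) = 237454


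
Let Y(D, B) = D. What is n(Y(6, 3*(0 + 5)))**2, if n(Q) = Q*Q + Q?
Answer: 1764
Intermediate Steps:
n(Q) = Q + Q**2 (n(Q) = Q**2 + Q = Q + Q**2)
n(Y(6, 3*(0 + 5)))**2 = (6*(1 + 6))**2 = (6*7)**2 = 42**2 = 1764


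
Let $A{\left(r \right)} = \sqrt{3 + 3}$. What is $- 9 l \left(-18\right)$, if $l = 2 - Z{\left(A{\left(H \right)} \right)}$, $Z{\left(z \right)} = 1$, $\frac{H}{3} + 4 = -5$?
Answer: $162$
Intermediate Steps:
$H = -27$ ($H = -12 + 3 \left(-5\right) = -12 - 15 = -27$)
$A{\left(r \right)} = \sqrt{6}$
$l = 1$ ($l = 2 - 1 = 1$)
$- 9 l \left(-18\right) = \left(-9\right) 1 \left(-18\right) = \left(-9\right) \left(-18\right) = 162$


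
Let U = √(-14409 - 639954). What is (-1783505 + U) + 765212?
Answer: -1018293 + 3*I*√72707 ≈ -1.0183e+6 + 808.93*I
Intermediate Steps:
U = 3*I*√72707 (U = √(-654363) = 3*I*√72707 ≈ 808.93*I)
(-1783505 + U) + 765212 = (-1783505 + 3*I*√72707) + 765212 = -1018293 + 3*I*√72707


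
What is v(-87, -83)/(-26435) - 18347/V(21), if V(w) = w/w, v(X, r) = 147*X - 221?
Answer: -96997987/5287 ≈ -18347.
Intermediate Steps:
v(X, r) = -221 + 147*X
V(w) = 1
v(-87, -83)/(-26435) - 18347/V(21) = (-221 + 147*(-87))/(-26435) - 18347/1 = (-221 - 12789)*(-1/26435) - 18347*1 = -13010*(-1/26435) - 18347 = 2602/5287 - 18347 = -96997987/5287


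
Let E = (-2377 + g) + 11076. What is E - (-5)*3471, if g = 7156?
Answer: 33210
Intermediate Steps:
E = 15855 (E = (-2377 + 7156) + 11076 = 4779 + 11076 = 15855)
E - (-5)*3471 = 15855 - (-5)*3471 = 15855 - 1*(-17355) = 15855 + 17355 = 33210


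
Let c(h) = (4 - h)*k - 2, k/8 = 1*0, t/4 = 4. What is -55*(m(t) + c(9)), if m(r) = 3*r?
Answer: -2530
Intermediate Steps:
t = 16 (t = 4*4 = 16)
k = 0 (k = 8*(1*0) = 8*0 = 0)
c(h) = -2 (c(h) = (4 - h)*0 - 2 = 0 - 2 = -2)
-55*(m(t) + c(9)) = -55*(3*16 - 2) = -55*(48 - 2) = -55*46 = -2530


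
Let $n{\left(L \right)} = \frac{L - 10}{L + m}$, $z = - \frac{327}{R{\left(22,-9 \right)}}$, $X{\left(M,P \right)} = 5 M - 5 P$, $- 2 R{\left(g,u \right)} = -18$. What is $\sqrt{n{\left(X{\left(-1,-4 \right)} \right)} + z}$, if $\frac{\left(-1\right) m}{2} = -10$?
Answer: $\frac{2 i \sqrt{3990}}{21} \approx 6.0159 i$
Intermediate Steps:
$R{\left(g,u \right)} = 9$ ($R{\left(g,u \right)} = \left(- \frac{1}{2}\right) \left(-18\right) = 9$)
$m = 20$ ($m = \left(-2\right) \left(-10\right) = 20$)
$X{\left(M,P \right)} = - 5 P + 5 M$
$z = - \frac{109}{3}$ ($z = - \frac{327}{9} = \left(-327\right) \frac{1}{9} = - \frac{109}{3} \approx -36.333$)
$n{\left(L \right)} = \frac{-10 + L}{20 + L}$ ($n{\left(L \right)} = \frac{L - 10}{L + 20} = \frac{-10 + L}{20 + L}$)
$\sqrt{n{\left(X{\left(-1,-4 \right)} \right)} + z} = \sqrt{\frac{-10 + \left(\left(-5\right) \left(-4\right) + 5 \left(-1\right)\right)}{20 + \left(\left(-5\right) \left(-4\right) + 5 \left(-1\right)\right)} - \frac{109}{3}} = \sqrt{\frac{-10 + \left(20 - 5\right)}{20 + \left(20 - 5\right)} - \frac{109}{3}} = \sqrt{\frac{-10 + 15}{20 + 15} - \frac{109}{3}} = \sqrt{\frac{1}{35} \cdot 5 - \frac{109}{3}} = \sqrt{\frac{1}{7} - \frac{109}{3}} = \sqrt{- \frac{760}{21}} = \frac{2 i \sqrt{3990}}{21}$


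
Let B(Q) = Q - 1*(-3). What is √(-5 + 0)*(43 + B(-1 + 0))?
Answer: 45*I*√5 ≈ 100.62*I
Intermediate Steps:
B(Q) = 3 + Q (B(Q) = Q + 3 = 3 + Q)
√(-5 + 0)*(43 + B(-1 + 0)) = √(-5 + 0)*(43 + (3 + (-1 + 0))) = √(-5)*(43 + (3 - 1)) = (I*√5)*(43 + 2) = (I*√5)*45 = 45*I*√5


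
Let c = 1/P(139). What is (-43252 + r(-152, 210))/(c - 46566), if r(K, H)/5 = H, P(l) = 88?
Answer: 3713776/4097807 ≈ 0.90628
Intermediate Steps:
r(K, H) = 5*H
c = 1/88 ≈ 0.011364
(-43252 + r(-152, 210))/(c - 46566) = (-43252 + 5*210)/(1/88 - 46566) = (-43252 + 1050)/(-4097807/88) = -42202*(-88/4097807) = 3713776/4097807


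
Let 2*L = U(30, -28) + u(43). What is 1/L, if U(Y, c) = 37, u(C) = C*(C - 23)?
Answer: 2/897 ≈ 0.0022297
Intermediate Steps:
u(C) = C*(-23 + C)
L = 897/2 (L = (37 + 43*(-23 + 43))/2 = (37 + 43*20)/2 = (37 + 860)/2 = (½)*897 = 897/2 ≈ 448.50)
1/L = 1/(897/2) = 2/897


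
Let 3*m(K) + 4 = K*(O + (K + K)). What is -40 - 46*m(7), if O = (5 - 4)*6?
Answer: -6376/3 ≈ -2125.3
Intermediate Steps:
O = 6 (O = 1*6 = 6)
m(K) = -4/3 + K*(6 + 2*K)/3 (m(K) = -4/3 + (K*(6 + (K + K)))/3 = -4/3 + (K*(6 + 2*K))/3 = -4/3 + K*(6 + 2*K)/3)
-40 - 46*m(7) = -40 - 46*(-4/3 + 2*7 + (2/3)*7**2) = -40 - 46*(-4/3 + 14 + (2/3)*49) = -40 - 46*(-4/3 + 14 + 98/3) = -40 - 46*136/3 = -40 - 6256/3 = -6376/3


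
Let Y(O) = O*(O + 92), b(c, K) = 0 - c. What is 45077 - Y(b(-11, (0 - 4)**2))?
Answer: 43944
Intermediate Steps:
b(c, K) = -c
Y(O) = O*(92 + O)
45077 - Y(b(-11, (0 - 4)**2)) = 45077 - (-1*(-11))*(92 - 1*(-11)) = 45077 - 11*(92 + 11) = 45077 - 11*103 = 45077 - 1*1133 = 45077 - 1133 = 43944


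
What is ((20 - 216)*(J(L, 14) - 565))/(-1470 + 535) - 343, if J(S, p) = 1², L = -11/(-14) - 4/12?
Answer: -431249/935 ≈ -461.23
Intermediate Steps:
L = 19/42 (L = -11*(-1/14) - 4*1/12 = 11/14 - ⅓ = 19/42 ≈ 0.45238)
J(S, p) = 1
((20 - 216)*(J(L, 14) - 565))/(-1470 + 535) - 343 = ((20 - 216)*(1 - 565))/(-1470 + 535) - 343 = -196*(-564)/(-935) - 343 = 110544*(-1/935) - 343 = -110544/935 - 343 = -431249/935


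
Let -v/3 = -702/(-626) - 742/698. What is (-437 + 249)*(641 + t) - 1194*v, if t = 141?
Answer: -16036747960/109237 ≈ -1.4681e+5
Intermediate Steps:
v = -19128/109237 (v = -3*(-702/(-626) - 742/698) = -3*(-702*(-1/626) - 742*1/698) = -3*(351/313 - 371/349) = -3*6376/109237 = -19128/109237 ≈ -0.17511)
(-437 + 249)*(641 + t) - 1194*v = (-437 + 249)*(641 + 141) - 1194*(-19128/109237) = -188*782 + 22838832/109237 = -147016 + 22838832/109237 = -16036747960/109237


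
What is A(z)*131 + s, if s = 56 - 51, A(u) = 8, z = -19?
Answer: 1053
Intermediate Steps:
s = 5
A(z)*131 + s = 8*131 + 5 = 1048 + 5 = 1053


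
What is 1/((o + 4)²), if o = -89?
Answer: 1/7225 ≈ 0.00013841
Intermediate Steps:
1/((o + 4)²) = 1/((-89 + 4)²) = 1/((-85)²) = 1/7225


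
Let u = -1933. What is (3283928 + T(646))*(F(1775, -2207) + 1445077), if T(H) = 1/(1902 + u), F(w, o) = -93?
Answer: 147101924486728/31 ≈ 4.7452e+12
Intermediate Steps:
T(H) = -1/31 (T(H) = 1/(1902 - 1933) = 1/(-31) = -1/31)
(3283928 + T(646))*(F(1775, -2207) + 1445077) = (3283928 - 1/31)*(-93 + 1445077) = (101801767/31)*1444984 = 147101924486728/31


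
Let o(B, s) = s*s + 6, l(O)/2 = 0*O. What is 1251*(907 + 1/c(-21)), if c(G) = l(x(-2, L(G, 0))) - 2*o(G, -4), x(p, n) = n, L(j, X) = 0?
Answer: 49923657/44 ≈ 1.1346e+6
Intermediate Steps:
l(O) = 0 (l(O) = 2*(0*O) = 2*0 = 0)
o(B, s) = 6 + s² (o(B, s) = s² + 6 = 6 + s²)
c(G) = -44 (c(G) = 0 - 2*(6 + (-4)²) = 0 - 2*(6 + 16) = 0 - 2*22 = 0 - 44 = -44)
1251*(907 + 1/c(-21)) = 1251*(907 + 1/(-44)) = 1251*(907 - 1/44) = 1251*(39907/44) = 49923657/44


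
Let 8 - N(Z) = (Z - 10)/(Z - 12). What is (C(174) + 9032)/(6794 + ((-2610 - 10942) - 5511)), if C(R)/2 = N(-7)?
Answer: -171878/233111 ≈ -0.73732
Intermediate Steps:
N(Z) = 8 - (-10 + Z)/(-12 + Z) (N(Z) = 8 - (Z - 10)/(Z - 12) = 8 - (-10 + Z)/(-12 + Z))
C(R) = 270/19 (C(R) = 2*((-86 + 7*(-7))/(-12 - 7)) = 2*((-86 - 49)/(-19)) = 2*(-1/19*(-135)) = 2*(135/19) = 270/19)
(C(174) + 9032)/(6794 + ((-2610 - 10942) - 5511)) = (270/19 + 9032)/(6794 + ((-2610 - 10942) - 5511)) = 171878/(19*(6794 + (-13552 - 5511))) = 171878/(19*(6794 - 19063)) = (171878/19)/(-12269) = (171878/19)*(-1/12269) = -171878/233111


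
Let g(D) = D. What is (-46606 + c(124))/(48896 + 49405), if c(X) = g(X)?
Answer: -15494/32767 ≈ -0.47285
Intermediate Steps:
c(X) = X
(-46606 + c(124))/(48896 + 49405) = (-46606 + 124)/(48896 + 49405) = -46482/98301 = -46482*1/98301 = -15494/32767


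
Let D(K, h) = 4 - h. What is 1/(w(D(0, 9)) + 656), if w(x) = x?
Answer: 1/651 ≈ 0.0015361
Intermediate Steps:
1/(w(D(0, 9)) + 656) = 1/((4 - 1*9) + 656) = 1/((4 - 9) + 656) = 1/(-5 + 656) = 1/651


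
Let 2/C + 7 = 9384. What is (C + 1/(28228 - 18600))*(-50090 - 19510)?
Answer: -17179800/778291 ≈ -22.074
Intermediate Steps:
C = 2/9377 (C = 2/(-7 + 9384) = 2/9377 ≈ 0.00021329)
(C + 1/(28228 - 18600))*(-50090 - 19510) = (2/9377 + 1/(28228 - 18600))*(-50090 - 19510) = (2/9377 + 1/9628)*(-69600) = (28633/90281756)*(-69600) = -17179800/778291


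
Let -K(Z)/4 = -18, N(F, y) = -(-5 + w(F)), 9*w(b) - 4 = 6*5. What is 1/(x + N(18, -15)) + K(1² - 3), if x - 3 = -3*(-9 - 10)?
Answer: 39681/551 ≈ 72.016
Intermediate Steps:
w(b) = 34/9 (w(b) = 4/9 + (6*5)/9 = 4/9 + (⅑)*30 = 4/9 + 10/3 = 34/9)
N(F, y) = 11/9 (N(F, y) = -(-5 + 34/9) = -1*(-11/9) = 11/9)
K(Z) = 72 (K(Z) = -4*(-18) = 72)
x = 60 (x = 3 - 3*(-9 - 10) = 3 - 3*(-19) = 3 + 57 = 60)
1/(x + N(18, -15)) + K(1² - 3) = 1/(60 + 11/9) + 72 = 1/(551/9) + 72 = 9/551 + 72 = 39681/551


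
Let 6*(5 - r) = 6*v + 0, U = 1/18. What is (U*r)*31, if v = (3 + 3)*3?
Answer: -403/18 ≈ -22.389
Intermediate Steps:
U = 1/18 (U = 1*(1/18) = 1/18 ≈ 0.055556)
v = 18 (v = 6*3 = 18)
r = -13 (r = 5 - (6*18 + 0)/6 = 5 - (108 + 0)/6 = 5 - 1/6*108 = 5 - 18 = -13)
(U*r)*31 = ((1/18)*(-13))*31 = -13/18*31 = -403/18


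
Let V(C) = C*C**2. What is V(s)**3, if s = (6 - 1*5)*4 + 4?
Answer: 134217728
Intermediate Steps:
s = 8 (s = (6 - 5)*4 + 4 = 1*4 + 4 = 4 + 4 = 8)
V(C) = C**3
V(s)**3 = (8**3)**3 = 512**3 = 134217728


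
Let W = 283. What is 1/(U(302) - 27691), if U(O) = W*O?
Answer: 1/57775 ≈ 1.7309e-5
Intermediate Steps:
U(O) = 283*O
1/(U(302) - 27691) = 1/(283*302 - 27691) = 1/(85466 - 27691) = 1/57775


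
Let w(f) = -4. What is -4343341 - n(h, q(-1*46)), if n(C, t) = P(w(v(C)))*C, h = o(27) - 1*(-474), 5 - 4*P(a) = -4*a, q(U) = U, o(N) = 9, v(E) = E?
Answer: -17368051/4 ≈ -4.3420e+6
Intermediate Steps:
P(a) = 5/4 + a (P(a) = 5/4 - (-1)*a = 5/4 + a)
h = 483 (h = 9 - 1*(-474) = 9 + 474 = 483)
n(C, t) = -11*C/4 (n(C, t) = (5/4 - 4)*C = -11*C/4)
-4343341 - n(h, q(-1*46)) = -4343341 - (-11)*483/4 = -4343341 - 1*(-5313/4) = -4343341 + 5313/4 = -17368051/4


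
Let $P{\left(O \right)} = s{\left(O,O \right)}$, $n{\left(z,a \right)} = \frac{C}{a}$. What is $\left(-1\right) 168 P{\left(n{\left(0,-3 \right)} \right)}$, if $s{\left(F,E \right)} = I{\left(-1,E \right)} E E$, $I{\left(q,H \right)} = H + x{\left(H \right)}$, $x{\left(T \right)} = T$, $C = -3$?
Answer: $-336$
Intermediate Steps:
$I{\left(q,H \right)} = 2 H$ ($I{\left(q,H \right)} = H + H = 2 H$)
$n{\left(z,a \right)} = - \frac{3}{a}$
$s{\left(F,E \right)} = 2 E^{3}$ ($s{\left(F,E \right)} = 2 E E E = 2 E^{2} E = 2 E^{3}$)
$P{\left(O \right)} = 2 O^{3}$
$\left(-1\right) 168 P{\left(n{\left(0,-3 \right)} \right)} = \left(-1\right) 168 \cdot 2 \left(- \frac{3}{-3}\right)^{3} = - 168 \cdot 2 \left(\left(-3\right) \left(- \frac{1}{3}\right)\right)^{3} = - 168 \cdot 2 \cdot 1^{3} = - 168 \cdot 2 \cdot 1 = \left(-168\right) 2 = -336$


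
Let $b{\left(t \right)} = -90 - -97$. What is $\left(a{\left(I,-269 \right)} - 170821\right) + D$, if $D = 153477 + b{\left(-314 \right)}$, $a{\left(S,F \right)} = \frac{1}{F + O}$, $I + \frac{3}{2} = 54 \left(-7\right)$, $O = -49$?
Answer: $- \frac{5513167}{318} \approx -17337.0$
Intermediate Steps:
$b{\left(t \right)} = 7$ ($b{\left(t \right)} = -90 + 97 = 7$)
$I = - \frac{759}{2}$ ($I = - \frac{3}{2} + 54 \left(-7\right) = - \frac{3}{2} - 378 = - \frac{759}{2} \approx -379.5$)
$a{\left(S,F \right)} = \frac{1}{-49 + F}$ ($a{\left(S,F \right)} = \frac{1}{F - 49} = \frac{1}{-49 + F}$)
$D = 153484$ ($D = 153477 + 7 = 153484$)
$\left(a{\left(I,-269 \right)} - 170821\right) + D = \left(\frac{1}{-49 - 269} - 170821\right) + 153484 = \left(\frac{1}{-318} - 170821\right) + 153484 = \left(- \frac{1}{318} - 170821\right) + 153484 = - \frac{54321079}{318} + 153484 = - \frac{5513167}{318}$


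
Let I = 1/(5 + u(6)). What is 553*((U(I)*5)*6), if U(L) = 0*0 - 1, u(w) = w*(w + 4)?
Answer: -16590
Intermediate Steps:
u(w) = w*(4 + w)
I = 1/65 (I = 1/(5 + 6*(4 + 6)) = 1/(5 + 6*10) = 1/(5 + 60) = 1/65 ≈ 0.015385)
U(L) = -1 (U(L) = 0 - 1 = -1)
553*((U(I)*5)*6) = 553*(-1*5*6) = 553*(-5*6) = 553*(-30) = -16590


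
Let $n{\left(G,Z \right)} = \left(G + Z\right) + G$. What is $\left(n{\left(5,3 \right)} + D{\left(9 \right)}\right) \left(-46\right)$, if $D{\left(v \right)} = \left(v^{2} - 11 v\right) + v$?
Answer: $-184$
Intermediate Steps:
$D{\left(v \right)} = v^{2} - 10 v$
$n{\left(G,Z \right)} = Z + 2 G$
$\left(n{\left(5,3 \right)} + D{\left(9 \right)}\right) \left(-46\right) = \left(\left(3 + 2 \cdot 5\right) + 9 \left(-10 + 9\right)\right) \left(-46\right) = \left(\left(3 + 10\right) + 9 \left(-1\right)\right) \left(-46\right) = \left(13 - 9\right) \left(-46\right) = 4 \left(-46\right) = -184$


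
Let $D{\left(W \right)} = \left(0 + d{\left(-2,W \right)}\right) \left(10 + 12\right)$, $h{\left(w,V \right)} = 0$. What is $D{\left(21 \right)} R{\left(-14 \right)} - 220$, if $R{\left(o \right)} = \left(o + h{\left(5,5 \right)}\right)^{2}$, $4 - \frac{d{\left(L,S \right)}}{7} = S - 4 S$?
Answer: $2022108$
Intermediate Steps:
$d{\left(L,S \right)} = 28 + 21 S$ ($d{\left(L,S \right)} = 28 - 7 \left(S - 4 S\right) = 28 - 7 \left(- 3 S\right) = 28 + 21 S$)
$R{\left(o \right)} = o^{2}$ ($R{\left(o \right)} = \left(o + 0\right)^{2} = o^{2}$)
$D{\left(W \right)} = 616 + 462 W$ ($D{\left(W \right)} = \left(0 + \left(28 + 21 W\right)\right) \left(10 + 12\right) = \left(28 + 21 W\right) 22 = 616 + 462 W$)
$D{\left(21 \right)} R{\left(-14 \right)} - 220 = \left(616 + 462 \cdot 21\right) \left(-14\right)^{2} - 220 = \left(616 + 9702\right) 196 - 220 = 10318 \cdot 196 - 220 = 2022328 - 220 = 2022108$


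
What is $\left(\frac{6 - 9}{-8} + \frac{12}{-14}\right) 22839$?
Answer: $- \frac{616653}{56} \approx -11012.0$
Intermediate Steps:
$\left(\frac{6 - 9}{-8} + \frac{12}{-14}\right) 22839 = \left(\left(6 - 9\right) \left(- \frac{1}{8}\right) + 12 \left(- \frac{1}{14}\right)\right) 22839 = \left(\left(-3\right) \left(- \frac{1}{8}\right) - \frac{6}{7}\right) 22839 = \left(\frac{3}{8} - \frac{6}{7}\right) 22839 = \left(- \frac{27}{56}\right) 22839 = - \frac{616653}{56}$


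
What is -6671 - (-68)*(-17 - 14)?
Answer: -8779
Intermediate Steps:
-6671 - (-68)*(-17 - 14) = -6671 - (-68)*(-31) = -6671 - 1*2108 = -6671 - 2108 = -8779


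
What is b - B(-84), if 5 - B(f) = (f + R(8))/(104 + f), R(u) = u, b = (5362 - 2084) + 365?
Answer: 18171/5 ≈ 3634.2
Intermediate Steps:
b = 3643 (b = 3278 + 365 = 3643)
B(f) = 5 - (8 + f)/(104 + f) (B(f) = 5 - (f + 8)/(104 + f) = 5 - (8 + f)/(104 + f))
b - B(-84) = 3643 - 4*(128 - 84)/(104 - 84) = 3643 - 4*44/20 = 3643 - 1*44/5 = 3643 - 44/5 = 18171/5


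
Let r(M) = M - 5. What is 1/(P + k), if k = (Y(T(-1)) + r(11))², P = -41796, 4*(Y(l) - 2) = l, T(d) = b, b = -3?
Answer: -16/667895 ≈ -2.3956e-5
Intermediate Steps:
r(M) = -5 + M
T(d) = -3
Y(l) = 2 + l/4
k = 841/16 (k = ((2 + (¼)*(-3)) + (-5 + 11))² = ((2 - ¾) + 6)² = (5/4 + 6)² = (29/4)² = 841/16 ≈ 52.563)
1/(P + k) = 1/(-41796 + 841/16) = 1/(-667895/16) = -16/667895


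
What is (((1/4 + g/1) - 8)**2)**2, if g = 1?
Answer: 531441/256 ≈ 2075.9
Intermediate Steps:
(((1/4 + g/1) - 8)**2)**2 = (((1/4 + 1/1) - 8)**2)**2 = (((1*(1/4) + 1*1) - 8)**2)**2 = (((1/4 + 1) - 8)**2)**2 = ((5/4 - 8)**2)**2 = ((-27/4)**2)**2 = (729/16)**2 = 531441/256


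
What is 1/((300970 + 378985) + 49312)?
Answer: 1/729267 ≈ 1.3712e-6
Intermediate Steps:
1/((300970 + 378985) + 49312) = 1/(679955 + 49312) = 1/729267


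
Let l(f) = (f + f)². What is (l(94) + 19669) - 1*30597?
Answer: 24416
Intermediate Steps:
l(f) = 4*f² (l(f) = (2*f)² = 4*f²)
(l(94) + 19669) - 1*30597 = (4*94² + 19669) - 1*30597 = (4*8836 + 19669) - 30597 = (35344 + 19669) - 30597 = 55013 - 30597 = 24416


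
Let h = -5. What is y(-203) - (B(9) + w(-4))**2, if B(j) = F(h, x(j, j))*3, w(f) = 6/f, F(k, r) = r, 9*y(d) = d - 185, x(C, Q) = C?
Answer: -24961/36 ≈ -693.36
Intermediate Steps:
y(d) = -185/9 + d/9 (y(d) = (d - 185)/9 = (-185 + d)/9 = -185/9 + d/9)
B(j) = 3*j (B(j) = j*3 = 3*j)
y(-203) - (B(9) + w(-4))**2 = (-185/9 + (1/9)*(-203)) - (3*9 + 6/(-4))**2 = (-185/9 - 203/9) - (27 + 6*(-1/4))**2 = -388/9 - (27 - 3/2)**2 = -388/9 - (51/2)**2 = -388/9 - 1*2601/4 = -388/9 - 2601/4 = -24961/36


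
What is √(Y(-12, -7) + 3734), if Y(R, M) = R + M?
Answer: √3715 ≈ 60.951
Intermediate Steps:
Y(R, M) = M + R
√(Y(-12, -7) + 3734) = √((-7 - 12) + 3734) = √(-19 + 3734) = √3715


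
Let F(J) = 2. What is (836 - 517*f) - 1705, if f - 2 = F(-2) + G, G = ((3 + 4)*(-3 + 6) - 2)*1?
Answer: -12760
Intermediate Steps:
G = 19 (G = (7*3 - 2)*1 = (21 - 2)*1 = 19*1 = 19)
f = 23 (f = 2 + (2 + 19) = 2 + 21 = 23)
(836 - 517*f) - 1705 = (836 - 517*23) - 1705 = (836 - 11891) - 1705 = -11055 - 1705 = -12760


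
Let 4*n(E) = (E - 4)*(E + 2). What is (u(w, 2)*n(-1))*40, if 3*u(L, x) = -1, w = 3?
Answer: 50/3 ≈ 16.667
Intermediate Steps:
u(L, x) = -⅓ (u(L, x) = (⅓)*(-1) = -⅓)
n(E) = (-4 + E)*(2 + E)/4 (n(E) = ((E - 4)*(E + 2))/4 = ((-4 + E)*(2 + E))/4 = (-4 + E)*(2 + E)/4)
(u(w, 2)*n(-1))*40 = -(-2 - ½*(-1) + (¼)*(-1)²)/3*40 = -(-2 + ½ + (¼)*1)/3*40 = -(-2 + ½ + ¼)/3*40 = -⅓*(-5/4)*40 = (5/12)*40 = 50/3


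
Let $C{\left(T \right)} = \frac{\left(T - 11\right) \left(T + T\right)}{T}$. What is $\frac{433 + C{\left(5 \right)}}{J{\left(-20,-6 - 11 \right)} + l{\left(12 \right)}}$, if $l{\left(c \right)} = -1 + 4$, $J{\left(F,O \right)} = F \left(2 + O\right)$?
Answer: $\frac{421}{303} \approx 1.3894$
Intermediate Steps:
$C{\left(T \right)} = -22 + 2 T$ ($C{\left(T \right)} = \frac{\left(-11 + T\right) 2 T}{T} = \frac{2 T \left(-11 + T\right)}{T} = -22 + 2 T$)
$l{\left(c \right)} = 3$
$\frac{433 + C{\left(5 \right)}}{J{\left(-20,-6 - 11 \right)} + l{\left(12 \right)}} = \frac{433 + \left(-22 + 2 \cdot 5\right)}{- 20 \left(2 - 17\right) + 3} = \frac{433 + \left(-22 + 10\right)}{- 20 \left(2 - 17\right) + 3} = \frac{433 - 12}{\left(-20\right) \left(-15\right) + 3} = \frac{421}{300 + 3} = \frac{421}{303}$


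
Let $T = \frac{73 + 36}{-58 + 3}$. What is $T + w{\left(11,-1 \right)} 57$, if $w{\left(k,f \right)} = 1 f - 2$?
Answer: $- \frac{9514}{55} \approx -172.98$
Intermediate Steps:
$T = - \frac{109}{55}$ ($T = \frac{109}{-55} = 109 \left(- \frac{1}{55}\right) = - \frac{109}{55} \approx -1.9818$)
$w{\left(k,f \right)} = -2 + f$ ($w{\left(k,f \right)} = f - 2 = -2 + f$)
$T + w{\left(11,-1 \right)} 57 = - \frac{109}{55} + \left(-2 - 1\right) 57 = - \frac{109}{55} - 171 = - \frac{9514}{55}$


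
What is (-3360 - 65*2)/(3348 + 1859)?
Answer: -3490/5207 ≈ -0.67025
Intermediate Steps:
(-3360 - 65*2)/(3348 + 1859) = (-3360 - 130)/5207 = -3490*1/5207 = -3490/5207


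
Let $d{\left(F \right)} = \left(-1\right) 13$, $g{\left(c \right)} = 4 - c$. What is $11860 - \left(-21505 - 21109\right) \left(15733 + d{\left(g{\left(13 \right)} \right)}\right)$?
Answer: $669903940$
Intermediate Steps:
$d{\left(F \right)} = -13$
$11860 - \left(-21505 - 21109\right) \left(15733 + d{\left(g{\left(13 \right)} \right)}\right) = 11860 - \left(-21505 - 21109\right) \left(15733 - 13\right) = 11860 - \left(-42614\right) 15720 = 11860 - -669892080 = 11860 + 669892080 = 669903940$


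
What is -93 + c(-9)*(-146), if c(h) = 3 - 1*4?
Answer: 53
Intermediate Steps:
c(h) = -1 (c(h) = 3 - 4 = -1)
-93 + c(-9)*(-146) = -93 - 1*(-146) = -93 + 146 = 53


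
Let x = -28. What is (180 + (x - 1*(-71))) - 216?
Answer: 7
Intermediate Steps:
(180 + (x - 1*(-71))) - 216 = (180 + (-28 - 1*(-71))) - 216 = (180 + (-28 + 71)) - 216 = (180 + 43) - 216 = 223 - 216 = 7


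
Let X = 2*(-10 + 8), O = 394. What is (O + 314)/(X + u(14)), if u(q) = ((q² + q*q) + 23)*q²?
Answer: 59/6778 ≈ 0.0087046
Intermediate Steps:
X = -4 (X = 2*(-2) = -4)
u(q) = q²*(23 + 2*q²) (u(q) = ((q² + q²) + 23)*q² = (2*q² + 23)*q² = (23 + 2*q²)*q² = q²*(23 + 2*q²))
(O + 314)/(X + u(14)) = (394 + 314)/(-4 + 14²*(23 + 2*14²)) = 708/(-4 + 196*(23 + 2*196)) = 708/(-4 + 196*(23 + 392)) = 708/(-4 + 196*415) = 708/(-4 + 81340) = 708/81336 = 708*(1/81336) = 59/6778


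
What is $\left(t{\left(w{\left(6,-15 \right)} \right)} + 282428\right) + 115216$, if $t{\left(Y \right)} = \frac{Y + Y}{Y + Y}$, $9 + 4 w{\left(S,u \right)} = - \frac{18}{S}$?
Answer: $397645$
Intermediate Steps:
$w{\left(S,u \right)} = - \frac{9}{4} - \frac{9}{2 S}$ ($w{\left(S,u \right)} = - \frac{9}{4} + \frac{\left(-18\right) \frac{1}{S}}{4} = - \frac{9}{4} - \frac{9}{2 S}$)
$t{\left(Y \right)} = 1$ ($t{\left(Y \right)} = \frac{2 Y}{2 Y} = 2 Y \frac{1}{2 Y} = 1$)
$\left(t{\left(w{\left(6,-15 \right)} \right)} + 282428\right) + 115216 = \left(1 + 282428\right) + 115216 = 282429 + 115216 = 397645$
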